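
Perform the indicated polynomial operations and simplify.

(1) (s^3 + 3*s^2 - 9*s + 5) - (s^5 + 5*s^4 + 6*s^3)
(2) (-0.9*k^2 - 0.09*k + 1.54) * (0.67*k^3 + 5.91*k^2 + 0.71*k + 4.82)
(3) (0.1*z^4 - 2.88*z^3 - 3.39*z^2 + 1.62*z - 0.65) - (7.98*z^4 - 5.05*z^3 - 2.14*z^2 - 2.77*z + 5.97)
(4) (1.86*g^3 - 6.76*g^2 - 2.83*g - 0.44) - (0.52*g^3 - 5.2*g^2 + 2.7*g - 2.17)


(1) = -s^5 - 5*s^4 - 5*s^3 + 3*s^2 - 9*s + 5
(2) = -0.603*k^5 - 5.3793*k^4 - 0.1391*k^3 + 4.6995*k^2 + 0.6596*k + 7.4228
(3) = -7.88*z^4 + 2.17*z^3 - 1.25*z^2 + 4.39*z - 6.62
(4) = 1.34*g^3 - 1.56*g^2 - 5.53*g + 1.73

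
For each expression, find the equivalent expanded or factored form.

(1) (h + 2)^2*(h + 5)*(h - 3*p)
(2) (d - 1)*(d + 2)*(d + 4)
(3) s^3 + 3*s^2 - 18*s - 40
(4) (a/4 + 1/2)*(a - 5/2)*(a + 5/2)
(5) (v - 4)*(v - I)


(1) = h^4 - 3*h^3*p + 9*h^3 - 27*h^2*p + 24*h^2 - 72*h*p + 20*h - 60*p
(2) = d^3 + 5*d^2 + 2*d - 8
(3) = (s - 4)*(s + 2)*(s + 5)
(4) = a^3/4 + a^2/2 - 25*a/16 - 25/8
(5) = v^2 - 4*v - I*v + 4*I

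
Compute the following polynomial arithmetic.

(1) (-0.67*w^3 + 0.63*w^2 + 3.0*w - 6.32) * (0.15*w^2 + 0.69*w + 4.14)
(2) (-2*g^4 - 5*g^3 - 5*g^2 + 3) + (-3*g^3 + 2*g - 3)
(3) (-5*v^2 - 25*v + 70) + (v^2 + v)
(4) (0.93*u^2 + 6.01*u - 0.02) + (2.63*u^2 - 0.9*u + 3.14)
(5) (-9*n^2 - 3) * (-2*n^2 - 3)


(1) = -0.1005*w^5 - 0.3678*w^4 - 1.8891*w^3 + 3.7302*w^2 + 8.0592*w - 26.1648
(2) = -2*g^4 - 8*g^3 - 5*g^2 + 2*g
(3) = -4*v^2 - 24*v + 70
(4) = 3.56*u^2 + 5.11*u + 3.12
(5) = 18*n^4 + 33*n^2 + 9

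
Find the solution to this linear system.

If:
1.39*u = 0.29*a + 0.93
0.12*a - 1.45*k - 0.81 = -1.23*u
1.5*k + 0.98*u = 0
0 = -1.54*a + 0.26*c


Then:
a = -1.13
c = -6.67
k = -0.28
u = 0.43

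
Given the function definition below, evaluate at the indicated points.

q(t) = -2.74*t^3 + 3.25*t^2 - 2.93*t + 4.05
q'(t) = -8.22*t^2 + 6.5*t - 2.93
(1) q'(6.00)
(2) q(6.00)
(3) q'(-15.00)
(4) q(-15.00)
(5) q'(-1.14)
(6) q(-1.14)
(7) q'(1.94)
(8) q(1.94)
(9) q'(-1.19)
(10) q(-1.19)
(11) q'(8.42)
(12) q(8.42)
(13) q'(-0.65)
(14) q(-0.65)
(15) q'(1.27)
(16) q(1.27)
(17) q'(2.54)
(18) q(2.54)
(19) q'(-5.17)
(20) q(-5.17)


(1) = -259.85
(2) = -488.37
(3) = -1949.93
(4) = 10026.75
(5) = -21.02
(6) = 15.67
(7) = -21.26
(8) = -9.41
(9) = -22.31
(10) = 16.76
(11) = -530.97
(12) = -1425.84
(13) = -10.63
(14) = 8.08
(15) = -7.93
(16) = -0.04
(17) = -39.45
(18) = -27.33
(19) = -256.25
(20) = 484.70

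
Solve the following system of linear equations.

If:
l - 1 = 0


Then:
l = 1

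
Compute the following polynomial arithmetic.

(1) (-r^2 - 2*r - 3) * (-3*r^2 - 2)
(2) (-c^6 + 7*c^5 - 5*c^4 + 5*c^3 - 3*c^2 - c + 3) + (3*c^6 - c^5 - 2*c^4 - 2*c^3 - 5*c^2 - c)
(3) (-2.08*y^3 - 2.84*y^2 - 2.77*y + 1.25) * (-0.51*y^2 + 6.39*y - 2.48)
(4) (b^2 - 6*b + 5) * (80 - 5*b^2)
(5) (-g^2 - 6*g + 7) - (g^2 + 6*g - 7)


(1) = 3*r^4 + 6*r^3 + 11*r^2 + 4*r + 6
(2) = 2*c^6 + 6*c^5 - 7*c^4 + 3*c^3 - 8*c^2 - 2*c + 3
(3) = 1.0608*y^5 - 11.8428*y^4 - 11.5765*y^3 - 11.2946*y^2 + 14.8571*y - 3.1
(4) = -5*b^4 + 30*b^3 + 55*b^2 - 480*b + 400
(5) = -2*g^2 - 12*g + 14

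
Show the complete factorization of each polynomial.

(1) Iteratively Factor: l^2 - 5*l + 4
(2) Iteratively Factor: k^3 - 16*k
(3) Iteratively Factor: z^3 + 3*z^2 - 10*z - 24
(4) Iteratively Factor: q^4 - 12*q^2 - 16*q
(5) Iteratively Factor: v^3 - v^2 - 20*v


(1) = (l - 4)*(l - 1)
(2) = (k - 4)*(k^2 + 4*k) = (k - 4)*(k + 4)*(k)
(3) = (z - 3)*(z^2 + 6*z + 8) = (z - 3)*(z + 2)*(z + 4)
(4) = (q + 2)*(q^3 - 2*q^2 - 8*q) = (q - 4)*(q + 2)*(q^2 + 2*q) = (q - 4)*(q + 2)^2*(q)
(5) = (v)*(v^2 - v - 20) = v*(v - 5)*(v + 4)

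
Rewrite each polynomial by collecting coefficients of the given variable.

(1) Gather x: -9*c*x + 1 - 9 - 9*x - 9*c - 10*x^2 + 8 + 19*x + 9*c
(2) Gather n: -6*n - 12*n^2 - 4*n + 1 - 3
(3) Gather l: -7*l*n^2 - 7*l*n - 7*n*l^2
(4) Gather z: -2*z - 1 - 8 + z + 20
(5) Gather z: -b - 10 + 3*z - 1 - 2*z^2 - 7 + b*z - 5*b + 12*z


(1) = -10*x^2 + x*(10 - 9*c)
(2) = -12*n^2 - 10*n - 2
(3) = -7*l^2*n + l*(-7*n^2 - 7*n)
(4) = 11 - z
(5) = -6*b - 2*z^2 + z*(b + 15) - 18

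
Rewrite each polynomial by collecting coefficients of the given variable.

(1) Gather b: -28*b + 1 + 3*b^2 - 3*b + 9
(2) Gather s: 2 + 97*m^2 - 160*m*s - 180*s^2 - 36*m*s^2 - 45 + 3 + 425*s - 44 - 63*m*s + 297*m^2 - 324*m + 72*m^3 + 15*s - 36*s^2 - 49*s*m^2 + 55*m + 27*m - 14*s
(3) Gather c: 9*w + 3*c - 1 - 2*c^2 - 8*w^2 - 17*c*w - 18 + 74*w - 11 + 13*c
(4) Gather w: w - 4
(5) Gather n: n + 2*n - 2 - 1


(1) = 3*b^2 - 31*b + 10
(2) = 72*m^3 + 394*m^2 - 242*m + s^2*(-36*m - 216) + s*(-49*m^2 - 223*m + 426) - 84
(3) = -2*c^2 + c*(16 - 17*w) - 8*w^2 + 83*w - 30
(4) = w - 4
(5) = 3*n - 3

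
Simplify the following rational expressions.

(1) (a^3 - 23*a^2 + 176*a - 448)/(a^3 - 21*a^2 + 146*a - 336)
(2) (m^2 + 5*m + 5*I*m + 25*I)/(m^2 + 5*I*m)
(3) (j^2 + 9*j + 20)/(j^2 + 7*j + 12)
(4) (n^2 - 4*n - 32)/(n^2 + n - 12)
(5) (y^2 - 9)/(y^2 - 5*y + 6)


(1) = (a - 8)/(a - 6)
(2) = (m + 5)/m
(3) = (j + 5)/(j + 3)
(4) = (n - 8)/(n - 3)
(5) = (y + 3)/(y - 2)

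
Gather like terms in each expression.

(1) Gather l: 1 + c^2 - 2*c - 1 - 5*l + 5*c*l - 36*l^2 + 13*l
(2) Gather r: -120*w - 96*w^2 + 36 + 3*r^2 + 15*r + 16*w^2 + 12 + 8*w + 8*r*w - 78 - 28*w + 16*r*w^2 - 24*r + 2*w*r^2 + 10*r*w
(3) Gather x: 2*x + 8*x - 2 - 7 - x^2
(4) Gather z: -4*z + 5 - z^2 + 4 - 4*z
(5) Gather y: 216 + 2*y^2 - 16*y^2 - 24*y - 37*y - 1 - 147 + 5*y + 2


(1) = c^2 - 2*c - 36*l^2 + l*(5*c + 8)
(2) = r^2*(2*w + 3) + r*(16*w^2 + 18*w - 9) - 80*w^2 - 140*w - 30
(3) = -x^2 + 10*x - 9
(4) = -z^2 - 8*z + 9
(5) = -14*y^2 - 56*y + 70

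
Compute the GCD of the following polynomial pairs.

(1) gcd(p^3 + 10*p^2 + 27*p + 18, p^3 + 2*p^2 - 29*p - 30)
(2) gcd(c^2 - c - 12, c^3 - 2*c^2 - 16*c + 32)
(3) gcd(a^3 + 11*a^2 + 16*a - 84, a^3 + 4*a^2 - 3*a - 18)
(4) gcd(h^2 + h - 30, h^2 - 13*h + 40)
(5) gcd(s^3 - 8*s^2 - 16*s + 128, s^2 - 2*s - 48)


(1) = p^2 + 7*p + 6
(2) = c - 4
(3) = a - 2
(4) = gcd((h - 5)*(h + 6), (h - 8)*(h - 5)) = h - 5
(5) = s - 8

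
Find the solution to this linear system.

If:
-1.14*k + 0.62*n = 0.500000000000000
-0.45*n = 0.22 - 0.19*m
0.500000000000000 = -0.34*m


Then:
k = -1.04
m = -1.47
n = -1.11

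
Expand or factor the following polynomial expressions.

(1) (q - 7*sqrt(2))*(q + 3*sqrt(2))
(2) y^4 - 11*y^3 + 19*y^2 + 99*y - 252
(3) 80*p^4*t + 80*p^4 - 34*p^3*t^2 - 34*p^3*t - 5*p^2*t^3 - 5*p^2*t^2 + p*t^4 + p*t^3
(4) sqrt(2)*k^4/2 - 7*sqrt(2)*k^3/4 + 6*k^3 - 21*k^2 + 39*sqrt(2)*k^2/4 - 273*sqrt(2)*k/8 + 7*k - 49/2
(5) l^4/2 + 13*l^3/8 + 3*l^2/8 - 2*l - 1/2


(1) = q^2 - 4*sqrt(2)*q - 42
(2) = (y - 7)*(y - 4)*(y - 3)*(y + 3)
(3) = (-8*p + t)*(-2*p + t)*(5*p + t)*(p*t + p)
(4) = (k - 7/2)*(k + 2*sqrt(2))*(k + 7*sqrt(2)/2)*(sqrt(2)*k/2 + 1/2)
(5) = (l/2 + 1)*(l - 1)*(l + 1/4)*(l + 2)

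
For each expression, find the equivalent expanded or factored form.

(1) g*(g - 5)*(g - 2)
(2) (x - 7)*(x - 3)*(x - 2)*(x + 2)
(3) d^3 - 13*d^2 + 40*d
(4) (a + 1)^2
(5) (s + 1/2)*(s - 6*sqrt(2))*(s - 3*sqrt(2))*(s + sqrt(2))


(1) = g^3 - 7*g^2 + 10*g
(2) = x^4 - 10*x^3 + 17*x^2 + 40*x - 84
(3) = d*(d - 8)*(d - 5)
(4) = a^2 + 2*a + 1
(5) = s^4 - 8*sqrt(2)*s^3 + s^3/2 - 4*sqrt(2)*s^2 + 18*s^2 + 9*s + 36*sqrt(2)*s + 18*sqrt(2)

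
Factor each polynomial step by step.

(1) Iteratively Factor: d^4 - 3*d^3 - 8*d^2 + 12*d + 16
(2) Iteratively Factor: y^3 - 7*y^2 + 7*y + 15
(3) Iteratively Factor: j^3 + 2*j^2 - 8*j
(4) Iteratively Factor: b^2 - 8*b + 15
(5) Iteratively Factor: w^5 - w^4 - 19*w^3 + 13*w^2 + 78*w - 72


(1) = (d - 4)*(d^3 + d^2 - 4*d - 4) = (d - 4)*(d + 1)*(d^2 - 4) = (d - 4)*(d + 1)*(d + 2)*(d - 2)
(2) = (y - 3)*(y^2 - 4*y - 5) = (y - 5)*(y - 3)*(y + 1)
(3) = (j + 4)*(j^2 - 2*j) = j*(j + 4)*(j - 2)
(4) = (b - 5)*(b - 3)
(5) = (w - 1)*(w^4 - 19*w^2 - 6*w + 72) = (w - 1)*(w + 3)*(w^3 - 3*w^2 - 10*w + 24) = (w - 1)*(w + 3)^2*(w^2 - 6*w + 8) = (w - 4)*(w - 1)*(w + 3)^2*(w - 2)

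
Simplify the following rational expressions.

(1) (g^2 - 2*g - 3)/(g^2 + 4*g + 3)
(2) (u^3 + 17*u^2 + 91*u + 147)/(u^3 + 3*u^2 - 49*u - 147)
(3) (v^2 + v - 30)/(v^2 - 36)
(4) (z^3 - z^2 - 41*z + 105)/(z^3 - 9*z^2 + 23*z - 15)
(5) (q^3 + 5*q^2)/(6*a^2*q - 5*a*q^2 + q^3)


(1) = (g - 3)/(g + 3)
(2) = (u + 7)/(u - 7)
(3) = (v - 5)/(v - 6)
(4) = (z + 7)/(z - 1)
(5) = (q^2 + 5*q)/(6*a^2 - 5*a*q + q^2)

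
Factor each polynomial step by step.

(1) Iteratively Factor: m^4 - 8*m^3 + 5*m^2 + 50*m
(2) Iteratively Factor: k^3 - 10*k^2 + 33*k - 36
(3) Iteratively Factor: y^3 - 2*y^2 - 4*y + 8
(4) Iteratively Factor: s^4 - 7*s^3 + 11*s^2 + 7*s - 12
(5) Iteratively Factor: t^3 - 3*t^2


(1) = (m - 5)*(m^3 - 3*m^2 - 10*m) = m*(m - 5)*(m^2 - 3*m - 10) = m*(m - 5)*(m + 2)*(m - 5)
(2) = (k - 3)*(k^2 - 7*k + 12) = (k - 3)^2*(k - 4)
(3) = (y + 2)*(y^2 - 4*y + 4) = (y - 2)*(y + 2)*(y - 2)
(4) = (s - 1)*(s^3 - 6*s^2 + 5*s + 12) = (s - 4)*(s - 1)*(s^2 - 2*s - 3) = (s - 4)*(s - 1)*(s + 1)*(s - 3)
(5) = (t)*(t^2 - 3*t) = t^2*(t - 3)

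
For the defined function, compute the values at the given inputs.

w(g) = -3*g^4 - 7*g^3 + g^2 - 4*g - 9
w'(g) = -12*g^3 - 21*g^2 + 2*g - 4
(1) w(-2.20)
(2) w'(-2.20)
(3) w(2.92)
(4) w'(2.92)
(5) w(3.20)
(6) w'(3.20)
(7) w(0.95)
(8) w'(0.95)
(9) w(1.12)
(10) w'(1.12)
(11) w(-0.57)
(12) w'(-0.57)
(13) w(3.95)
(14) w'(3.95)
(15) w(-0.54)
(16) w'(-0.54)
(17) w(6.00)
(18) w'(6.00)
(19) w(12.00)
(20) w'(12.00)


(1) = 8.90
(2) = 17.74
(3) = -404.53
(4) = -475.98
(5) = -555.51
(6) = -605.86
(7) = -20.34
(8) = -31.34
(9) = -26.78
(10) = -44.96
(11) = -5.42
(12) = -9.74
(13) = -1170.92
(14) = -1063.31
(15) = -5.70
(16) = -9.31
(17) = -5397.00
(18) = -3340.00
(19) = -74217.00
(20) = -23740.00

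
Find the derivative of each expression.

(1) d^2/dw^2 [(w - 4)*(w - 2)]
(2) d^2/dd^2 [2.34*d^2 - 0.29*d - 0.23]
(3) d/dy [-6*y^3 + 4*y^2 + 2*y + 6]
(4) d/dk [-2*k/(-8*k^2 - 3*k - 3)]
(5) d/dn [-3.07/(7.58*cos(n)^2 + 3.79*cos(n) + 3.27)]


(1) = 2
(2) = 4.68000000000000
(3) = -18*y^2 + 8*y + 2
(4) = 2*(3 - 8*k^2)/(64*k^4 + 48*k^3 + 57*k^2 + 18*k + 9)
(5) = -(46.5412*cos(n) + 11.6353)*sin(n)/(7.58*cos(n)^2 + 3.79*cos(n) + 3.27)^2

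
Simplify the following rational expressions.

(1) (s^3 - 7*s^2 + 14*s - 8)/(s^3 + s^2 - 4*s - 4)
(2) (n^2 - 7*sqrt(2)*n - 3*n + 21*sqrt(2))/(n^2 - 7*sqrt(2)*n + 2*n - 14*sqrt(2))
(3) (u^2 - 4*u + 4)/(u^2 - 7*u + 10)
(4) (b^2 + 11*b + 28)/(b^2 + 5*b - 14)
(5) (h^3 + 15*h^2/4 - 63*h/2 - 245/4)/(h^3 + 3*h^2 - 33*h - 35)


(1) = (s^2 - 5*s + 4)/(s^2 + 3*s + 2)
(2) = (n - 3)/(n + 2)
(3) = (u - 2)/(u - 5)
(4) = (b + 4)/(b - 2)
(5) = (4*h + 7)/(4*h + 4)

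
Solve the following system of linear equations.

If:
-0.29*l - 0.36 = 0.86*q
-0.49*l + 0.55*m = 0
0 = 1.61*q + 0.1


Then:
l = -1.06
m = -0.94
q = -0.06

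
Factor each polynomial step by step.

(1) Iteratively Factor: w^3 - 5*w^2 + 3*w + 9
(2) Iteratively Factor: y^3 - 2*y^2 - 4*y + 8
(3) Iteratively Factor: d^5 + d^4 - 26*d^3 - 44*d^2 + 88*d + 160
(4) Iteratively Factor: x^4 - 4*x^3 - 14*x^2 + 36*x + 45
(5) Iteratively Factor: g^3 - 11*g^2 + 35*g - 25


(1) = (w + 1)*(w^2 - 6*w + 9) = (w - 3)*(w + 1)*(w - 3)
(2) = (y + 2)*(y^2 - 4*y + 4) = (y - 2)*(y + 2)*(y - 2)
(3) = (d - 2)*(d^4 + 3*d^3 - 20*d^2 - 84*d - 80) = (d - 2)*(d + 4)*(d^3 - d^2 - 16*d - 20) = (d - 2)*(d + 2)*(d + 4)*(d^2 - 3*d - 10) = (d - 5)*(d - 2)*(d + 2)*(d + 4)*(d + 2)
(4) = (x + 3)*(x^3 - 7*x^2 + 7*x + 15) = (x + 1)*(x + 3)*(x^2 - 8*x + 15) = (x - 5)*(x + 1)*(x + 3)*(x - 3)
(5) = (g - 5)*(g^2 - 6*g + 5) = (g - 5)^2*(g - 1)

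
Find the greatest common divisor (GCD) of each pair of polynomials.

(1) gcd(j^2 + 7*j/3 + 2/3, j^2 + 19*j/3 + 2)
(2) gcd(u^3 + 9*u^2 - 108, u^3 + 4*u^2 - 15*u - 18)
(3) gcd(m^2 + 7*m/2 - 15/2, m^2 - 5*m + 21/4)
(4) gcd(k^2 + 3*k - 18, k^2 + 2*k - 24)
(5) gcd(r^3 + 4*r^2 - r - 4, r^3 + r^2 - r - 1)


(1) = j + 1/3
(2) = u^2 + 3*u - 18
(3) = gcd((m - 3/2)*(m + 5), (m - 7/2)*(m - 3/2)) = m - 3/2
(4) = gcd((k - 3)*(k + 6), (k - 4)*(k + 6)) = k + 6
(5) = r^2 - 1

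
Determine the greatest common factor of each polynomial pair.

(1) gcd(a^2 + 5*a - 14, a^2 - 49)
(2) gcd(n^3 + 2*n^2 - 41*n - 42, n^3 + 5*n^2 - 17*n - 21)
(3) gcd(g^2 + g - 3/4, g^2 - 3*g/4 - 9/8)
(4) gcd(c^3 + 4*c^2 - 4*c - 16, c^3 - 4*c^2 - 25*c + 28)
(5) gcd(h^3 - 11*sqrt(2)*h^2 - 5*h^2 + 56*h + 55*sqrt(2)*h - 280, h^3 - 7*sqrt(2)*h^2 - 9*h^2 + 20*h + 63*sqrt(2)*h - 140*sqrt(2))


(1) = a + 7
(2) = gcd((n - 6)*(n + 1)*(n + 7), (n - 3)*(n + 1)*(n + 7)) = n^2 + 8*n + 7
(3) = gcd((g - 1/2)*(g + 3/2), (g - 3/2)*(g + 3/4)) = 1
(4) = gcd((c - 2)*(c + 2)*(c + 4), (c - 7)*(c - 1)*(c + 4)) = c + 4
(5) = gcd((h - 5)*(h - 7*sqrt(2))*(h - 4*sqrt(2)), (h - 5)*(h - 4)*(h - 7*sqrt(2))) = h^2 + h*(-7*sqrt(2) - 5) + 35*sqrt(2)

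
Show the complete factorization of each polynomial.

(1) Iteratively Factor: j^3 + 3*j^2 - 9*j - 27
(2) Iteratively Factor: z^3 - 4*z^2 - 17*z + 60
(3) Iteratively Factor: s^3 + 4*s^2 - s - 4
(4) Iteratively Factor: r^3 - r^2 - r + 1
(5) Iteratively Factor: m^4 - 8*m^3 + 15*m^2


(1) = (j + 3)*(j^2 - 9) = (j + 3)^2*(j - 3)
(2) = (z - 3)*(z^2 - z - 20) = (z - 3)*(z + 4)*(z - 5)
(3) = (s - 1)*(s^2 + 5*s + 4) = (s - 1)*(s + 4)*(s + 1)
(4) = (r - 1)*(r^2 - 1) = (r - 1)^2*(r + 1)
(5) = (m)*(m^3 - 8*m^2 + 15*m) = m*(m - 5)*(m^2 - 3*m) = m^2*(m - 5)*(m - 3)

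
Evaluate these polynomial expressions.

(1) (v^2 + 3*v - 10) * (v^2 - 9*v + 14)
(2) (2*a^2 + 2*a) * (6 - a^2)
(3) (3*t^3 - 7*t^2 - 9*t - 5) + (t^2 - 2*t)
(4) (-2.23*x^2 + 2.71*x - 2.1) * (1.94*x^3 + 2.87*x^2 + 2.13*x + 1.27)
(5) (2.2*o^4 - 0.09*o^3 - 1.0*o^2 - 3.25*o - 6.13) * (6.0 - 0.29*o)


(1) = v^4 - 6*v^3 - 23*v^2 + 132*v - 140
(2) = -2*a^4 - 2*a^3 + 12*a^2 + 12*a
(3) = 3*t^3 - 6*t^2 - 11*t - 5
(4) = -4.3262*x^5 - 1.1427*x^4 - 1.0462*x^3 - 3.0868*x^2 - 1.0313*x - 2.667
(5) = -0.638*o^5 + 13.2261*o^4 - 0.25*o^3 - 5.0575*o^2 - 17.7223*o - 36.78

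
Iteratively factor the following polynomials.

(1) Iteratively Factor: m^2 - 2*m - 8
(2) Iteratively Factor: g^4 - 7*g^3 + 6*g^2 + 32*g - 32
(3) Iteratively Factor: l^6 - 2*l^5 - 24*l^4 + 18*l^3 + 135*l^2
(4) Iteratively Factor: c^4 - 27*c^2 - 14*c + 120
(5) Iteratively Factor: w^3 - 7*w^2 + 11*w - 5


(1) = (m + 2)*(m - 4)
(2) = (g - 4)*(g^3 - 3*g^2 - 6*g + 8) = (g - 4)^2*(g^2 + g - 2) = (g - 4)^2*(g - 1)*(g + 2)
(3) = (l)*(l^5 - 2*l^4 - 24*l^3 + 18*l^2 + 135*l) = l*(l - 3)*(l^4 + l^3 - 21*l^2 - 45*l) = l*(l - 3)*(l + 3)*(l^3 - 2*l^2 - 15*l) = l*(l - 3)*(l + 3)^2*(l^2 - 5*l) = l*(l - 5)*(l - 3)*(l + 3)^2*(l)
(4) = (c + 3)*(c^3 - 3*c^2 - 18*c + 40) = (c - 5)*(c + 3)*(c^2 + 2*c - 8) = (c - 5)*(c + 3)*(c + 4)*(c - 2)
(5) = (w - 5)*(w^2 - 2*w + 1) = (w - 5)*(w - 1)*(w - 1)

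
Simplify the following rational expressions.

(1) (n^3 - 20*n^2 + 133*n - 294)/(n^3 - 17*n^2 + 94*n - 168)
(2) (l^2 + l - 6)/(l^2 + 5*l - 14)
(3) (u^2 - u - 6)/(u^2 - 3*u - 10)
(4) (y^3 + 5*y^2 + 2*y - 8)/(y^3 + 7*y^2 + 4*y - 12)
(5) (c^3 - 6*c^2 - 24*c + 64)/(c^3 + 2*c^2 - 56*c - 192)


(1) = (n - 7)/(n - 4)
(2) = (l + 3)/(l + 7)
(3) = (u - 3)/(u - 5)
(4) = (y + 4)/(y + 6)
(5) = (c - 2)/(c + 6)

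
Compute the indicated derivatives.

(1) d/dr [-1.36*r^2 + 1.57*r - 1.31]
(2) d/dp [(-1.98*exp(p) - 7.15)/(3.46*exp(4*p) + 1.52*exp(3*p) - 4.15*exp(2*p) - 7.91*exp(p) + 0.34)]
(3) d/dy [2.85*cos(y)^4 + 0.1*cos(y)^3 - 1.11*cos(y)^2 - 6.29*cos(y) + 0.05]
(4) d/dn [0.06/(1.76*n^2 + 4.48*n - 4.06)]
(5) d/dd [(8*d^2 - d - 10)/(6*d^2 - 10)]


(1) = 1.57 - 2.72*r
(2) = (20.5524*exp(4*p) + 104.9752*exp(3*p) + 24.387*exp(2*p) - 59.345*exp(p) - 57.2297)*exp(p)/(11.9716*exp(8*p) + 10.5184*exp(7*p) - 26.4076*exp(6*p) - 67.3532*exp(5*p) - 4.4711*exp(4*p) + 66.6866*exp(3*p) + 59.7461*exp(2*p) - 5.3788*exp(p) + 0.1156)
(3) = (-11.4*cos(y)^3 - 0.3*cos(y)^2 + 2.22*cos(y) + 6.29)*sin(y)
(4) = (-0.2112*n - 0.2688)/(1.76*n^2 + 4.48*n - 4.06)^2
(5) = (3*d^2 - 20*d + 5)/(2*(9*d^4 - 30*d^2 + 25))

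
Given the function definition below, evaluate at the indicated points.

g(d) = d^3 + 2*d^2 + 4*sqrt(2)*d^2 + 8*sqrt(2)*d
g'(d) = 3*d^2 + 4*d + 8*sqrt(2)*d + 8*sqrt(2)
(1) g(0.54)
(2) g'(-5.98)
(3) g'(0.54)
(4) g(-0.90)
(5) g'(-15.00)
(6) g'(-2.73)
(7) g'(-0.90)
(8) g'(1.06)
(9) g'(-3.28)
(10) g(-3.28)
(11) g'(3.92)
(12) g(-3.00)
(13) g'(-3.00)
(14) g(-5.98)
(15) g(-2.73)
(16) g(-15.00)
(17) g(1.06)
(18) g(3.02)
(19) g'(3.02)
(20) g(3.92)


(1) = 8.50
(2) = 27.02
(3) = 20.46
(4) = -4.71
(5) = 456.61
(6) = -8.13
(7) = -0.04
(8) = 30.92
(9) = -6.64
(10) = 9.98
(11) = 117.44
(12) = 7.97
(13) = -7.63
(14) = -7.69
(15) = 5.83
(16) = -1821.91
(17) = 21.79
(18) = 131.54
(19) = 84.92
(20) = 222.24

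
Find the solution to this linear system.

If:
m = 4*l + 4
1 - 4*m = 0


Then:
l = -15/16
m = 1/4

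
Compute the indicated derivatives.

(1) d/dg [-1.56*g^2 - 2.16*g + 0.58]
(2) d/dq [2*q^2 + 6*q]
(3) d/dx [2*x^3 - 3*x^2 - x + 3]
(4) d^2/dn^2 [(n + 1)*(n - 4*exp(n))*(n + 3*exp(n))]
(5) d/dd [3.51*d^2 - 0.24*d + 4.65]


(1) = -3.12*g - 2.16
(2) = 4*q + 6
(3) = 6*x^2 - 6*x - 1
(4) = -n^2*exp(n) - 48*n*exp(2*n) - 5*n*exp(n) + 6*n - 96*exp(2*n) - 4*exp(n) + 2
(5) = 7.02*d - 0.24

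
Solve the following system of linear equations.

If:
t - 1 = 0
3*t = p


Then:
p = 3
t = 1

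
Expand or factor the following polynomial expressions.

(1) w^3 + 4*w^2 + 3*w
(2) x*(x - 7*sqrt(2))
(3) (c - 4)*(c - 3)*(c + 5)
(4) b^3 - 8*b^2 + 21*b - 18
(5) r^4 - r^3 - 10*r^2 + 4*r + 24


(1) = w*(w + 1)*(w + 3)
(2) = x^2 - 7*sqrt(2)*x
(3) = c^3 - 2*c^2 - 23*c + 60
(4) = (b - 3)^2*(b - 2)
(5) = (r - 3)*(r - 2)*(r + 2)^2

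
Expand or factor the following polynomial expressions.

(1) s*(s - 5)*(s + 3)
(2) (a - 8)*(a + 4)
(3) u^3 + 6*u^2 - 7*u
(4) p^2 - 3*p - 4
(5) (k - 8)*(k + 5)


(1) = s^3 - 2*s^2 - 15*s
(2) = a^2 - 4*a - 32
(3) = u*(u - 1)*(u + 7)
(4) = (p - 4)*(p + 1)
(5) = k^2 - 3*k - 40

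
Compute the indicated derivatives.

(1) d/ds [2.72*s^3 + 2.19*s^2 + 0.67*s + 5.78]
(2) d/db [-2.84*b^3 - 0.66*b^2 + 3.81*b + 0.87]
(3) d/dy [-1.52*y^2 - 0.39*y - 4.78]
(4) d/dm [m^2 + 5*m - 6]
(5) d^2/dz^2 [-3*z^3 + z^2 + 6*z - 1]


(1) = 8.16*s^2 + 4.38*s + 0.67
(2) = -8.52*b^2 - 1.32*b + 3.81
(3) = -3.04*y - 0.39
(4) = 2*m + 5
(5) = 2 - 18*z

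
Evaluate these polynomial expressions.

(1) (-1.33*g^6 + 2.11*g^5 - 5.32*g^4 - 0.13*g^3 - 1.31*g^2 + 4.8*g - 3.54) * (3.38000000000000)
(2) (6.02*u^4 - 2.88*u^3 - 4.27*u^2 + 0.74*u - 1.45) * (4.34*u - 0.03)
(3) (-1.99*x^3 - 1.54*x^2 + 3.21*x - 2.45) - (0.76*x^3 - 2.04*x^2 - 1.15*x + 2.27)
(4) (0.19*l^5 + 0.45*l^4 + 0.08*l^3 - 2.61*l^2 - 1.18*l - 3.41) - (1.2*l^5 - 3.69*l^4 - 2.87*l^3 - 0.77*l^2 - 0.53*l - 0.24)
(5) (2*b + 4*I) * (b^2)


(1) = -4.4954*g^6 + 7.1318*g^5 - 17.9816*g^4 - 0.4394*g^3 - 4.4278*g^2 + 16.224*g - 11.9652
(2) = 26.1268*u^5 - 12.6798*u^4 - 18.4454*u^3 + 3.3397*u^2 - 6.3152*u + 0.0435
(3) = -2.75*x^3 + 0.5*x^2 + 4.36*x - 4.72
(4) = -1.01*l^5 + 4.14*l^4 + 2.95*l^3 - 1.84*l^2 - 0.65*l - 3.17
(5) = 2*b^3 + 4*I*b^2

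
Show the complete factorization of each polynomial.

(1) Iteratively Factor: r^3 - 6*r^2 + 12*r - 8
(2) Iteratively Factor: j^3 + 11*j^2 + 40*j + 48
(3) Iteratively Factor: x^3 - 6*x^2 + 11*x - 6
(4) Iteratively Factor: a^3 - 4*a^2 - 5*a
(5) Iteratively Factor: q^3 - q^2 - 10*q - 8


(1) = (r - 2)*(r^2 - 4*r + 4) = (r - 2)^2*(r - 2)
(2) = (j + 4)*(j^2 + 7*j + 12) = (j + 3)*(j + 4)*(j + 4)
(3) = (x - 3)*(x^2 - 3*x + 2) = (x - 3)*(x - 1)*(x - 2)
(4) = (a)*(a^2 - 4*a - 5) = a*(a - 5)*(a + 1)
(5) = (q + 1)*(q^2 - 2*q - 8) = (q + 1)*(q + 2)*(q - 4)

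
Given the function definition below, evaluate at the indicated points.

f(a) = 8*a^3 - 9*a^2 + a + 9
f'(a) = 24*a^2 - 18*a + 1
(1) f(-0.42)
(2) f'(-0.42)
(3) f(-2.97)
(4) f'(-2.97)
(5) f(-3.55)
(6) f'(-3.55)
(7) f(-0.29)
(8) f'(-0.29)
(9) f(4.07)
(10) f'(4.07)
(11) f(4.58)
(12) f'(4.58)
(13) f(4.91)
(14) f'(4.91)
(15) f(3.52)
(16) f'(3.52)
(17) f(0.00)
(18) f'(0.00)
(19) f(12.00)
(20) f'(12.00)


(1) = 6.40
(2) = 12.79
(3) = -282.94
(4) = 266.16
(5) = -465.88
(6) = 367.36
(7) = 7.76
(8) = 8.24
(9) = 403.34
(10) = 325.30
(11) = 593.37
(12) = 421.99
(13) = 743.90
(14) = 491.21
(15) = 249.92
(16) = 235.01
(17) = 9.00
(18) = 1.00
(19) = 12549.00
(20) = 3241.00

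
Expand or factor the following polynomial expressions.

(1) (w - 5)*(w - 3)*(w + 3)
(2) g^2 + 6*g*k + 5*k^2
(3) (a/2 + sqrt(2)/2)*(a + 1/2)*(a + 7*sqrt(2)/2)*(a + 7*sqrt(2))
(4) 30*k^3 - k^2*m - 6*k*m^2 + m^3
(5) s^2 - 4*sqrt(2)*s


(1) = w^3 - 5*w^2 - 9*w + 45
(2) = (g + k)*(g + 5*k)
(3) = a^4/2 + a^3/4 + 23*sqrt(2)*a^3/4 + 23*sqrt(2)*a^2/8 + 35*a^2 + 35*a/2 + 49*sqrt(2)*a/2 + 49*sqrt(2)/4
(4) = (-5*k + m)*(-3*k + m)*(2*k + m)
(5) = s*(s - 4*sqrt(2))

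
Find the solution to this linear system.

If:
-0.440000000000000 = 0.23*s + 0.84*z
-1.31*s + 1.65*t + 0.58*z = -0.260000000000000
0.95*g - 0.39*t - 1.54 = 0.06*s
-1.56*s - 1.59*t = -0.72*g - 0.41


Then:
g = 1.88
s = 0.58
t = 0.54
z = -0.68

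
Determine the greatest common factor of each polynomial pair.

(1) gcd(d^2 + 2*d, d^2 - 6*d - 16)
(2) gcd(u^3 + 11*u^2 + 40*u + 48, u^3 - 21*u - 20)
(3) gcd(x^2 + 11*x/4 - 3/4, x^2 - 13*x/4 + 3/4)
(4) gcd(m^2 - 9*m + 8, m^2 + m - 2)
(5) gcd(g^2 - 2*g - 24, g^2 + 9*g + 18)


(1) = gcd(d*(d + 2), (d - 8)*(d + 2)) = d + 2
(2) = u + 4
(3) = gcd((x - 1/4)*(x + 3), (x - 3)*(x - 1/4)) = x - 1/4
(4) = m - 1
(5) = gcd((g - 6)*(g + 4), (g + 3)*(g + 6)) = 1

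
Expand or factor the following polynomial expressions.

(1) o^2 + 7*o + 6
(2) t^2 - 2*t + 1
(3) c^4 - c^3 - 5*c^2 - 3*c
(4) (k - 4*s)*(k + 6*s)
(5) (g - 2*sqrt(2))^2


(1) = (o + 1)*(o + 6)
(2) = (t - 1)^2
(3) = c*(c - 3)*(c + 1)^2
(4) = k^2 + 2*k*s - 24*s^2
(5) = g^2 - 4*sqrt(2)*g + 8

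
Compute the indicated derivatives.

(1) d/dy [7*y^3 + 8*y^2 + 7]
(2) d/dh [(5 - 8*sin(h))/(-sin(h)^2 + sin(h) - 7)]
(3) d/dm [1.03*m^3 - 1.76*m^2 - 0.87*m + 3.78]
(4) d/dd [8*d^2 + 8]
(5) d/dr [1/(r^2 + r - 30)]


(1) = y*(21*y + 16)
(2) = (-8*sin(h)^2 + 10*sin(h) + 51)*cos(h)/(sin(h)^2 - sin(h) + 7)^2
(3) = 3.09*m^2 - 3.52*m - 0.87
(4) = 16*d
(5) = (-2*r - 1)/(r^2 + r - 30)^2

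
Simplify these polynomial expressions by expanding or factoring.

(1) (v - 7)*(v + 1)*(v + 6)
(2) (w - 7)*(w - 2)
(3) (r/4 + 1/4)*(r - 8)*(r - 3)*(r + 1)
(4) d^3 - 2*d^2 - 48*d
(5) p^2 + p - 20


(1) = v^3 - 43*v - 42
(2) = w^2 - 9*w + 14
(3) = r^4/4 - 9*r^3/4 + 3*r^2/4 + 37*r/4 + 6
(4) = d*(d - 8)*(d + 6)
(5) = (p - 4)*(p + 5)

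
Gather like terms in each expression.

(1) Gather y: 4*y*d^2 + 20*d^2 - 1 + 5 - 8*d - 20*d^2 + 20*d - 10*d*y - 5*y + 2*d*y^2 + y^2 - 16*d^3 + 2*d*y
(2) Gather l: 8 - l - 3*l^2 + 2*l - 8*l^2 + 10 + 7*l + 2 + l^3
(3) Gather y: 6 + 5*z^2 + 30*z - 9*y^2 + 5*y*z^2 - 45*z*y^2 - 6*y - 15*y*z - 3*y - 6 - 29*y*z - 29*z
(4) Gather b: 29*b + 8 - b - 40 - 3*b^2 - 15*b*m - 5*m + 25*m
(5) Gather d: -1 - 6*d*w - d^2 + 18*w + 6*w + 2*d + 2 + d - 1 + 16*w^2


(1) = -16*d^3 + 12*d + y^2*(2*d + 1) + y*(4*d^2 - 8*d - 5) + 4
(2) = l^3 - 11*l^2 + 8*l + 20
(3) = y^2*(-45*z - 9) + y*(5*z^2 - 44*z - 9) + 5*z^2 + z
(4) = -3*b^2 + b*(28 - 15*m) + 20*m - 32
(5) = -d^2 + d*(3 - 6*w) + 16*w^2 + 24*w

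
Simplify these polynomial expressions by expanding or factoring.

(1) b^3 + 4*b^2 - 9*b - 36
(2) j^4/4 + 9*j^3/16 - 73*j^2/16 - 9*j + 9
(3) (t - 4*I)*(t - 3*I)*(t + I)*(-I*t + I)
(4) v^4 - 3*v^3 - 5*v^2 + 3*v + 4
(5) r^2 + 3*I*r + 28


(1) = (b - 3)*(b + 3)*(b + 4)
(2) = (j/4 + 1)*(j - 4)*(j - 3/4)*(j + 3)
(3) = -I*t^4 - 6*t^3 + I*t^3 + 6*t^2 + 5*I*t^2 - 12*t - 5*I*t + 12
(4) = (v - 4)*(v - 1)*(v + 1)^2
(5) = (r - 4*I)*(r + 7*I)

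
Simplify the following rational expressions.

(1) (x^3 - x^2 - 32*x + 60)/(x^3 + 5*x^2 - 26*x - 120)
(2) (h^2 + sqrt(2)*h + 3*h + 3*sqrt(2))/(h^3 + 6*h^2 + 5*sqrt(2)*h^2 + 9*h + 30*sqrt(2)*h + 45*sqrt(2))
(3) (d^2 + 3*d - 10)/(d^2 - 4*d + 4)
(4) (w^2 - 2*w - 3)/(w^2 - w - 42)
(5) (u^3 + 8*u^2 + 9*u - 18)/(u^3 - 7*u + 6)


(1) = (x - 2)/(x + 4)
(2) = (h + sqrt(2))/(h^2 + h*(3 + 5*sqrt(2)) + 15*sqrt(2))
(3) = (d + 5)/(d - 2)
(4) = (w^2 - 2*w - 3)/(w^2 - w - 42)
(5) = (u + 6)/(u - 2)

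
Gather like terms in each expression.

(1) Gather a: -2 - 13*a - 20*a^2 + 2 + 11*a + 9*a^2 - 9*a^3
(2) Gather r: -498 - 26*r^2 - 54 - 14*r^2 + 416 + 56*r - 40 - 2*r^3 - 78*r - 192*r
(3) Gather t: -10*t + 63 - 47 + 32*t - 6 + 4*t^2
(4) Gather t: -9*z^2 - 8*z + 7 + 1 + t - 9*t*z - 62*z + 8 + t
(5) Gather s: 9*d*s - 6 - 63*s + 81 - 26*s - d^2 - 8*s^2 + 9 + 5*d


(1) = -9*a^3 - 11*a^2 - 2*a
(2) = -2*r^3 - 40*r^2 - 214*r - 176
(3) = 4*t^2 + 22*t + 10
(4) = t*(2 - 9*z) - 9*z^2 - 70*z + 16
(5) = -d^2 + 5*d - 8*s^2 + s*(9*d - 89) + 84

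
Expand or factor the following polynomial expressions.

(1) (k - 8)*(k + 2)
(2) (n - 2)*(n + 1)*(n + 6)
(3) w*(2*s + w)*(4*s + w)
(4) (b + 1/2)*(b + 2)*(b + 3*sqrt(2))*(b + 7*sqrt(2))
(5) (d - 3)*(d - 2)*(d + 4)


(1) = k^2 - 6*k - 16
(2) = n^3 + 5*n^2 - 8*n - 12
(3) = 8*s^2*w + 6*s*w^2 + w^3
(4) = b^4 + 5*b^3/2 + 10*sqrt(2)*b^3 + 25*sqrt(2)*b^2 + 43*b^2 + 10*sqrt(2)*b + 105*b + 42
(5) = d^3 - d^2 - 14*d + 24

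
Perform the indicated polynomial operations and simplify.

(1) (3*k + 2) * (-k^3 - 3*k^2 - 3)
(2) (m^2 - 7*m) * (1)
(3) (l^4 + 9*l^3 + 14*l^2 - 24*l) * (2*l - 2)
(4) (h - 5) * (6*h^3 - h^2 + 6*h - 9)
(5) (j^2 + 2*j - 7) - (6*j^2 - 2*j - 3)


(1) = -3*k^4 - 11*k^3 - 6*k^2 - 9*k - 6
(2) = m^2 - 7*m
(3) = 2*l^5 + 16*l^4 + 10*l^3 - 76*l^2 + 48*l
(4) = 6*h^4 - 31*h^3 + 11*h^2 - 39*h + 45
(5) = -5*j^2 + 4*j - 4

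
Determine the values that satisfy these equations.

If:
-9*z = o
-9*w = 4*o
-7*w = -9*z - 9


Then:
o = -81/19
w = 36/19
z = 9/19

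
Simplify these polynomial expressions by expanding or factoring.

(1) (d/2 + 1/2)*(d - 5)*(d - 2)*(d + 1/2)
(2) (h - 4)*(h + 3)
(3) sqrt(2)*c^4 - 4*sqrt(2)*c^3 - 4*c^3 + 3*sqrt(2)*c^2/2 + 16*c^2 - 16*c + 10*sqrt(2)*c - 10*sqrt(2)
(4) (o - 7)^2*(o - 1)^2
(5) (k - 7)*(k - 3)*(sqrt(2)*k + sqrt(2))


(1) = d^4/2 - 11*d^3/4 + 23*d/4 + 5/2
(2) = h^2 - h - 12
(3) = (c - 2)^2*(c - 5*sqrt(2)/2)*(sqrt(2)*c + 1)
(4) = o^4 - 16*o^3 + 78*o^2 - 112*o + 49
(5) = sqrt(2)*k^3 - 9*sqrt(2)*k^2 + 11*sqrt(2)*k + 21*sqrt(2)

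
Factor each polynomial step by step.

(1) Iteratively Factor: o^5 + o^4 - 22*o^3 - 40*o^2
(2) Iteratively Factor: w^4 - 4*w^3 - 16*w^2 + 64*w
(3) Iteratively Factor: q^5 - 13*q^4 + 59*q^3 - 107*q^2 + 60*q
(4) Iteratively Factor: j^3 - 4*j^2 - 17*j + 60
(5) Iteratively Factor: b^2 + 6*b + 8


(1) = (o + 2)*(o^4 - o^3 - 20*o^2) = o*(o + 2)*(o^3 - o^2 - 20*o) = o*(o + 2)*(o + 4)*(o^2 - 5*o) = o^2*(o + 2)*(o + 4)*(o - 5)
(2) = (w - 4)*(w^3 - 16*w) = (w - 4)^2*(w^2 + 4*w) = (w - 4)^2*(w + 4)*(w)
(3) = (q - 5)*(q^4 - 8*q^3 + 19*q^2 - 12*q) = (q - 5)*(q - 3)*(q^3 - 5*q^2 + 4*q) = (q - 5)*(q - 4)*(q - 3)*(q^2 - q) = q*(q - 5)*(q - 4)*(q - 3)*(q - 1)
(4) = (j - 5)*(j^2 + j - 12) = (j - 5)*(j + 4)*(j - 3)
(5) = (b + 4)*(b + 2)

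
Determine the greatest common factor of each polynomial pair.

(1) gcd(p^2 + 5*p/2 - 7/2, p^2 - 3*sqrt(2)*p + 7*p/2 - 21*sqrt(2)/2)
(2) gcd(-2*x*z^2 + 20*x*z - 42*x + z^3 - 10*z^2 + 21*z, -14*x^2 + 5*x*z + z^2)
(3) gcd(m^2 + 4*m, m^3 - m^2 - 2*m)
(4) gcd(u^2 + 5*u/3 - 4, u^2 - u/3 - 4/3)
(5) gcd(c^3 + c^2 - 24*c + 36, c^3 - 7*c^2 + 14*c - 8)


(1) = gcd((p - 1)*(p + 7/2), (p + 7/2)*(p - 3*sqrt(2))) = p + 7/2
(2) = 2*x - z
(3) = m
(4) = gcd((u - 4/3)*(u + 3), (u - 4/3)*(u + 1)) = u - 4/3
(5) = gcd((c - 3)*(c - 2)*(c + 6), (c - 4)*(c - 2)*(c - 1)) = c - 2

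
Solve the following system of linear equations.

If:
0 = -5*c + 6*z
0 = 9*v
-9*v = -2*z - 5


Then:
c = -3
v = 0
z = -5/2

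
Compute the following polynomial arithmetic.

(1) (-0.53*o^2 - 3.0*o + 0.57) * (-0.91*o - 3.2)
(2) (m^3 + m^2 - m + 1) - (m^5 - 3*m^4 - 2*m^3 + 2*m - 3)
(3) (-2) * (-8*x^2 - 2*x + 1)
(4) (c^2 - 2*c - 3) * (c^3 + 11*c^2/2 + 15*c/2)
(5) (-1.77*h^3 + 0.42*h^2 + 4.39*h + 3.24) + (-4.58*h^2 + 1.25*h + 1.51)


(1) = 0.4823*o^3 + 4.426*o^2 + 9.0813*o - 1.824
(2) = -m^5 + 3*m^4 + 3*m^3 + m^2 - 3*m + 4
(3) = 16*x^2 + 4*x - 2
(4) = c^5 + 7*c^4/2 - 13*c^3/2 - 63*c^2/2 - 45*c/2
(5) = -1.77*h^3 - 4.16*h^2 + 5.64*h + 4.75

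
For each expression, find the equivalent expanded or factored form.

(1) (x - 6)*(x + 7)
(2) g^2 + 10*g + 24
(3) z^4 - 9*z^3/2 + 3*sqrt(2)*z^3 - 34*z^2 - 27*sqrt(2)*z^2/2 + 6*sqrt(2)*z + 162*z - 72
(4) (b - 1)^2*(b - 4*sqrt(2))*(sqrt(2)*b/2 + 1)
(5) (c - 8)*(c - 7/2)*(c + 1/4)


(1) = x^2 + x - 42
(2) = (g + 4)*(g + 6)
(3) = (z - 4)*(z - 1/2)*(z - 3*sqrt(2))*(z + 6*sqrt(2))
(4) = sqrt(2)*b^4/2 - 3*b^3 - sqrt(2)*b^3 - 7*sqrt(2)*b^2/2 + 6*b^2 - 3*b + 8*sqrt(2)*b - 4*sqrt(2)
(5) = c^3 - 45*c^2/4 + 201*c/8 + 7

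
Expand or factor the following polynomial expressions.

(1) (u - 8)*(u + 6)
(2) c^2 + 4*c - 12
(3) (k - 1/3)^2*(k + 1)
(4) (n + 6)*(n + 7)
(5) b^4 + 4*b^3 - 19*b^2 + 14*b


(1) = u^2 - 2*u - 48
(2) = (c - 2)*(c + 6)
(3) = k^3 + k^2/3 - 5*k/9 + 1/9
(4) = n^2 + 13*n + 42
(5) = b*(b - 2)*(b - 1)*(b + 7)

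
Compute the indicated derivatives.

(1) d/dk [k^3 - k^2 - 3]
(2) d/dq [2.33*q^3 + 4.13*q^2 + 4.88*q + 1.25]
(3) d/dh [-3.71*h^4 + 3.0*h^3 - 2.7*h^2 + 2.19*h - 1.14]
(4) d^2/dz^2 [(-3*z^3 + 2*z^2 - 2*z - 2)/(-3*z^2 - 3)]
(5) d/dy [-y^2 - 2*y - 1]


(1) = k*(3*k - 2)
(2) = 6.99*q^2 + 8.26*q + 4.88
(3) = -14.84*h^3 + 9.0*h^2 - 5.4*h + 2.19
(4) = 2*(-z^3 + 12*z^2 + 3*z - 4)/(3*(z^6 + 3*z^4 + 3*z^2 + 1))
(5) = -2*y - 2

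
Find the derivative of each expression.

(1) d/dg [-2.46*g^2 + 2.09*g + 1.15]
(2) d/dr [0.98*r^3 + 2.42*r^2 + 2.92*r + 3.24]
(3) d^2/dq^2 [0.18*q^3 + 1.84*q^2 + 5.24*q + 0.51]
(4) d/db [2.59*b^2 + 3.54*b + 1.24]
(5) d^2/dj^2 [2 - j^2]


(1) = 2.09 - 4.92*g
(2) = 2.94*r^2 + 4.84*r + 2.92
(3) = 1.08*q + 3.68
(4) = 5.18*b + 3.54
(5) = -2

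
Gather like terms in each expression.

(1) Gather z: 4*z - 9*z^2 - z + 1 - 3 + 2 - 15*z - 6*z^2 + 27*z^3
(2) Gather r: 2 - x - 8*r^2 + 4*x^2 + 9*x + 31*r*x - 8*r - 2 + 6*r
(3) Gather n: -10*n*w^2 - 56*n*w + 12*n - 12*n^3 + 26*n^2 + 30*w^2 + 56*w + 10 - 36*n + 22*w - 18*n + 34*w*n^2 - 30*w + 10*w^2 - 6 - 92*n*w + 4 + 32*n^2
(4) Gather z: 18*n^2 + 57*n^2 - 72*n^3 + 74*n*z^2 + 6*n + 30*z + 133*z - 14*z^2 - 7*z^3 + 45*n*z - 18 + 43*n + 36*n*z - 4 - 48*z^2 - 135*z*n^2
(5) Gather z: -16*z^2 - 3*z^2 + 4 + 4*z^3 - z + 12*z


(1) = 27*z^3 - 15*z^2 - 12*z
(2) = -8*r^2 + r*(31*x - 2) + 4*x^2 + 8*x
(3) = -12*n^3 + n^2*(34*w + 58) + n*(-10*w^2 - 148*w - 42) + 40*w^2 + 48*w + 8
(4) = -72*n^3 + 75*n^2 + 49*n - 7*z^3 + z^2*(74*n - 62) + z*(-135*n^2 + 81*n + 163) - 22
(5) = 4*z^3 - 19*z^2 + 11*z + 4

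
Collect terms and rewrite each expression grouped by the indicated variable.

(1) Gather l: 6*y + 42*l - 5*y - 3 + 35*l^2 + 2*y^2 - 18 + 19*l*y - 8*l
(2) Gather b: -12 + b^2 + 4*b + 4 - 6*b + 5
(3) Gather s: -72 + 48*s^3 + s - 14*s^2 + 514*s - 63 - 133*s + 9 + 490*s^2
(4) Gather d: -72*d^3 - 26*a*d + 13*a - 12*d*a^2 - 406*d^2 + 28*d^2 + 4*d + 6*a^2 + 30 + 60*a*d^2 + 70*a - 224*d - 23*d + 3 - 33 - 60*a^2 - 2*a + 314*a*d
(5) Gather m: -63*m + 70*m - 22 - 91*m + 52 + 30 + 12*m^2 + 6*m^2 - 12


(1) = 35*l^2 + l*(19*y + 34) + 2*y^2 + y - 21
(2) = b^2 - 2*b - 3
(3) = 48*s^3 + 476*s^2 + 382*s - 126
(4) = -54*a^2 + 81*a - 72*d^3 + d^2*(60*a - 378) + d*(-12*a^2 + 288*a - 243)
(5) = 18*m^2 - 84*m + 48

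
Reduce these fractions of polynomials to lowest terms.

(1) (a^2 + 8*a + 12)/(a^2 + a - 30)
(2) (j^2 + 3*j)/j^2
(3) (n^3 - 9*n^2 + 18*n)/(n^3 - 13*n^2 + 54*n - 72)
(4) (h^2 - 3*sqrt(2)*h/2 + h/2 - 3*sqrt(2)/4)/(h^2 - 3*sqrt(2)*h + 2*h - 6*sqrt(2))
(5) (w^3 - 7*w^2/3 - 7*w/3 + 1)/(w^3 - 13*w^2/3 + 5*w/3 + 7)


(1) = (a + 2)/(a - 5)
(2) = (j + 3)/j
(3) = n/(n - 4)
(4) = (4*h^2 + h*(2 - 6*sqrt(2)) - 3*sqrt(2))/(4*h^2 + h*(8 - 12*sqrt(2)) - 24*sqrt(2))
(5) = (3*w - 1)/(3*w - 7)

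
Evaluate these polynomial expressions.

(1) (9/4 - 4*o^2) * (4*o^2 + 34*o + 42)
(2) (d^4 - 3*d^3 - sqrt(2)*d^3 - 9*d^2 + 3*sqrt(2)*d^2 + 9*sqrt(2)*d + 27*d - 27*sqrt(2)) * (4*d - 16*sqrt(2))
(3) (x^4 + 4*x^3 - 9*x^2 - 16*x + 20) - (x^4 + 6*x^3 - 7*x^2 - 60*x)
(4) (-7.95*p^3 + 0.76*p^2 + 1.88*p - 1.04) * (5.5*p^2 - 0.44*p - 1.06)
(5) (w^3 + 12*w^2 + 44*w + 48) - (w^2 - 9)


(1) = -16*o^4 - 136*o^3 - 159*o^2 + 153*o/2 + 189/2
(2) = 4*d^5 - 20*sqrt(2)*d^4 - 12*d^4 - 4*d^3 + 60*sqrt(2)*d^3 + 12*d^2 + 180*sqrt(2)*d^2 - 540*sqrt(2)*d - 288*d + 864
(3) = -2*x^3 - 2*x^2 + 44*x + 20
(4) = -43.725*p^5 + 7.678*p^4 + 18.4326*p^3 - 7.3528*p^2 - 1.5352*p + 1.1024
(5) = w^3 + 11*w^2 + 44*w + 57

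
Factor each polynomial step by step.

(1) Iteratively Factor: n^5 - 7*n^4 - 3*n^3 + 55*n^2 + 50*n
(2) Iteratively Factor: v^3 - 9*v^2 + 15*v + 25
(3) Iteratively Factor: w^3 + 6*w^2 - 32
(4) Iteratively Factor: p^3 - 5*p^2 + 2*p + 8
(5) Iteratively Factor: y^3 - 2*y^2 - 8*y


(1) = (n)*(n^4 - 7*n^3 - 3*n^2 + 55*n + 50) = n*(n - 5)*(n^3 - 2*n^2 - 13*n - 10) = n*(n - 5)*(n + 1)*(n^2 - 3*n - 10) = n*(n - 5)^2*(n + 1)*(n + 2)
(2) = (v - 5)*(v^2 - 4*v - 5) = (v - 5)*(v + 1)*(v - 5)
(3) = (w - 2)*(w^2 + 8*w + 16) = (w - 2)*(w + 4)*(w + 4)
(4) = (p - 2)*(p^2 - 3*p - 4) = (p - 4)*(p - 2)*(p + 1)
(5) = (y)*(y^2 - 2*y - 8) = y*(y - 4)*(y + 2)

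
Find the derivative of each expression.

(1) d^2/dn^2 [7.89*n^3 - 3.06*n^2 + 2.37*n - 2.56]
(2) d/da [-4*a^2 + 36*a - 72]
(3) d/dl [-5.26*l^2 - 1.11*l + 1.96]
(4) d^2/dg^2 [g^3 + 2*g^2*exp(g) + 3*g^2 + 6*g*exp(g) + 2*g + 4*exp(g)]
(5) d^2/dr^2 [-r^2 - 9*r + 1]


(1) = 47.34*n - 6.12
(2) = 36 - 8*a
(3) = -10.52*l - 1.11
(4) = 2*g^2*exp(g) + 14*g*exp(g) + 6*g + 20*exp(g) + 6
(5) = -2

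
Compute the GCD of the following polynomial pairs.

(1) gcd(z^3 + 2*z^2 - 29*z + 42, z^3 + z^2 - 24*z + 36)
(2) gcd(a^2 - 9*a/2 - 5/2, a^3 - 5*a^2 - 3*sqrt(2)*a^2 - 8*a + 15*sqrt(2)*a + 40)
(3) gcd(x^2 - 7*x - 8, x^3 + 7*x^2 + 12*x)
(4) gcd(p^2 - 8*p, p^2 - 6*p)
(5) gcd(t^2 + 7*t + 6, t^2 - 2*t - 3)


(1) = gcd((z - 3)*(z - 2)*(z + 7), (z - 3)*(z - 2)*(z + 6)) = z^2 - 5*z + 6
(2) = gcd((a - 5)*(a + 1/2), (a - 5)*(a - 4*sqrt(2))*(a + sqrt(2))) = a - 5
(3) = gcd((x - 8)*(x + 1), x*(x + 3)*(x + 4)) = 1
(4) = p
(5) = gcd((t + 1)*(t + 6), (t - 3)*(t + 1)) = t + 1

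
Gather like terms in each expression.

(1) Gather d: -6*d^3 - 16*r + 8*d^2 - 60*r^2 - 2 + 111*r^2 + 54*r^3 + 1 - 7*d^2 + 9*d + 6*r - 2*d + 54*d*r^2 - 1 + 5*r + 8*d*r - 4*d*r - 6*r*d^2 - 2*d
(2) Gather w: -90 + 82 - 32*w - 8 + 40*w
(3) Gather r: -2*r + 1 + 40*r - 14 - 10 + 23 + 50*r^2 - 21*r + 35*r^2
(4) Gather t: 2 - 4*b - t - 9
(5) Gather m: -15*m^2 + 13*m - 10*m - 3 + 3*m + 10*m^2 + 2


(1) = -6*d^3 + d^2*(1 - 6*r) + d*(54*r^2 + 4*r + 5) + 54*r^3 + 51*r^2 - 5*r - 2
(2) = 8*w - 16
(3) = 85*r^2 + 17*r
(4) = -4*b - t - 7
(5) = -5*m^2 + 6*m - 1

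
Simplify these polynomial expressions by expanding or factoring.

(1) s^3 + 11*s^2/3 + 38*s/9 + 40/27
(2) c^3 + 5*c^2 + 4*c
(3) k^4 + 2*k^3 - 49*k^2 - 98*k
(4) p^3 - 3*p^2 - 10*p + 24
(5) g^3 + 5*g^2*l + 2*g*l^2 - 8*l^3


(1) = (s + 2/3)*(s + 4/3)*(s + 5/3)
(2) = c*(c + 1)*(c + 4)
(3) = k*(k - 7)*(k + 2)*(k + 7)
(4) = (p - 4)*(p - 2)*(p + 3)
(5) = (g - l)*(g + 2*l)*(g + 4*l)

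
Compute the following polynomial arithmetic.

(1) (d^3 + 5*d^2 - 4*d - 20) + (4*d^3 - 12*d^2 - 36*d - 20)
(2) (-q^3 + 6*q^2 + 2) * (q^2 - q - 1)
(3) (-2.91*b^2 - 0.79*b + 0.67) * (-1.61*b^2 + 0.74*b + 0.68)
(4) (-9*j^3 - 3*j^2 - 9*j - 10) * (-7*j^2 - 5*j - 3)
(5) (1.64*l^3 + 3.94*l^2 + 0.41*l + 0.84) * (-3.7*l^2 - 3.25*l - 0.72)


(1) = 5*d^3 - 7*d^2 - 40*d - 40
(2) = -q^5 + 7*q^4 - 5*q^3 - 4*q^2 - 2*q - 2
(3) = 4.6851*b^4 - 0.8815*b^3 - 3.6421*b^2 - 0.0414*b + 0.4556
(4) = 63*j^5 + 66*j^4 + 105*j^3 + 124*j^2 + 77*j + 30
(5) = -6.068*l^5 - 19.908*l^4 - 15.5028*l^3 - 7.2773*l^2 - 3.0252*l - 0.6048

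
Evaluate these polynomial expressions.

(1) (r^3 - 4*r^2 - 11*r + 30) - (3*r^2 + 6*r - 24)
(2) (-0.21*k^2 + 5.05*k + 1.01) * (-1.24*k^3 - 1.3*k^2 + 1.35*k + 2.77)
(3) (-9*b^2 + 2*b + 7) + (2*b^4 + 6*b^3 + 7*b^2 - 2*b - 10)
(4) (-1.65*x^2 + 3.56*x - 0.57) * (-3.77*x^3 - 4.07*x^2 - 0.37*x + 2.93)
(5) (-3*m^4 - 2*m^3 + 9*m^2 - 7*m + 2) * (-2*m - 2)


(1) = r^3 - 7*r^2 - 17*r + 54
(2) = 0.2604*k^5 - 5.989*k^4 - 8.1009*k^3 + 4.9228*k^2 + 15.352*k + 2.7977
(3) = 2*b^4 + 6*b^3 - 2*b^2 - 3
(4) = 6.2205*x^5 - 6.7057*x^4 - 11.7298*x^3 - 3.8318*x^2 + 10.6417*x - 1.6701
(5) = 6*m^5 + 10*m^4 - 14*m^3 - 4*m^2 + 10*m - 4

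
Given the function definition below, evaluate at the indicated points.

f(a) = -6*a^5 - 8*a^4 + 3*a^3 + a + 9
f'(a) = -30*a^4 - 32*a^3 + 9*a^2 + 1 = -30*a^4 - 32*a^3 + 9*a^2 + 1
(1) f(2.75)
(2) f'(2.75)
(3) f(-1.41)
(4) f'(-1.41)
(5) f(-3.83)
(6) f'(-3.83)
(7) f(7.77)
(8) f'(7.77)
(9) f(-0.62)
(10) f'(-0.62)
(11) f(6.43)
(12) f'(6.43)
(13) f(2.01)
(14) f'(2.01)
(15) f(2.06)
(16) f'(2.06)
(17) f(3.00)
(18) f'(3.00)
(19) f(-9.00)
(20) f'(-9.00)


(1) = -1327.05
(2) = -2312.18
(3) = 1.00
(4) = -9.98
(5) = 3059.97
(6) = -4524.46
(7) = -197659.67
(8) = -123813.37
(9) = 7.03
(10) = 7.65
(11) = -78810.91
(12) = -59416.05
(13) = -292.06
(14) = -712.17
(15) = -329.36
(16) = -780.79
(17) = -2013.00
(18) = -3212.00
(19) = 299619.00
(20) = -172772.00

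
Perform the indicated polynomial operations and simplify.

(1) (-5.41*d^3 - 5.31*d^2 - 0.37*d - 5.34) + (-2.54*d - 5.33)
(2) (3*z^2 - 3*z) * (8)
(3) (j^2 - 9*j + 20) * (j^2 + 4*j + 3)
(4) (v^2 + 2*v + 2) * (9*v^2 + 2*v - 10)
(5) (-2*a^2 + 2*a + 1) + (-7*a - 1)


(1) = -5.41*d^3 - 5.31*d^2 - 2.91*d - 10.67
(2) = 24*z^2 - 24*z
(3) = j^4 - 5*j^3 - 13*j^2 + 53*j + 60
(4) = 9*v^4 + 20*v^3 + 12*v^2 - 16*v - 20
(5) = -2*a^2 - 5*a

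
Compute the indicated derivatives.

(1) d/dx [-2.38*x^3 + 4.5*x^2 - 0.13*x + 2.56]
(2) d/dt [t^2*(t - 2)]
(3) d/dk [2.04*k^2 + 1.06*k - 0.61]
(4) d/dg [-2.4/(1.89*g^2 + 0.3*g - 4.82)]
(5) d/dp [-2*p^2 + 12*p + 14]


(1) = -7.14*x^2 + 9.0*x - 0.13
(2) = t*(3*t - 4)
(3) = 4.08*k + 1.06
(4) = (9.072*g + 0.72)/(1.89*g^2 + 0.3*g - 4.82)^2
(5) = 12 - 4*p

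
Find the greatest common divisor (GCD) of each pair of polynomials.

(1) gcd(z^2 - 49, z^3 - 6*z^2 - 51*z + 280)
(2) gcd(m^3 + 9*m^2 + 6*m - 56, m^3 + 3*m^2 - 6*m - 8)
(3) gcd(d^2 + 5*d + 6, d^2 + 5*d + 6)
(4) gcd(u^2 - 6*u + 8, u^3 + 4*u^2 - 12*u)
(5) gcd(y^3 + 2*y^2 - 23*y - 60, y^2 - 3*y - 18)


(1) = gcd((z - 7)*(z + 7), (z - 8)*(z - 5)*(z + 7)) = z + 7
(2) = m^2 + 2*m - 8
(3) = gcd((d + 2)*(d + 3), (d + 2)*(d + 3)) = d^2 + 5*d + 6
(4) = u - 2
(5) = gcd((y - 5)*(y + 3)*(y + 4), (y - 6)*(y + 3)) = y + 3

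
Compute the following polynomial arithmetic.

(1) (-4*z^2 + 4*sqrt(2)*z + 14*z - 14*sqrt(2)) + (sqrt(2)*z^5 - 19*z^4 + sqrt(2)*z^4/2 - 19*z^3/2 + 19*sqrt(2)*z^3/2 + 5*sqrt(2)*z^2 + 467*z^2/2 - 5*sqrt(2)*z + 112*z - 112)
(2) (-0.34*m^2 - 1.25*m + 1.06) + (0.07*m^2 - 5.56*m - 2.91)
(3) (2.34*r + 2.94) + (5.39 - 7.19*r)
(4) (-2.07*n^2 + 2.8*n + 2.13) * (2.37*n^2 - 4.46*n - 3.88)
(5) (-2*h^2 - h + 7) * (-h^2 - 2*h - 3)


(1) = sqrt(2)*z^5 - 19*z^4 + sqrt(2)*z^4/2 - 19*z^3/2 + 19*sqrt(2)*z^3/2 + 5*sqrt(2)*z^2 + 459*z^2/2 - sqrt(2)*z + 126*z - 112 - 14*sqrt(2)
(2) = -0.27*m^2 - 6.81*m - 1.85
(3) = 8.33 - 4.85*r
(4) = -4.9059*n^4 + 15.8682*n^3 + 0.5917*n^2 - 20.3638*n - 8.2644
(5) = 2*h^4 + 5*h^3 + h^2 - 11*h - 21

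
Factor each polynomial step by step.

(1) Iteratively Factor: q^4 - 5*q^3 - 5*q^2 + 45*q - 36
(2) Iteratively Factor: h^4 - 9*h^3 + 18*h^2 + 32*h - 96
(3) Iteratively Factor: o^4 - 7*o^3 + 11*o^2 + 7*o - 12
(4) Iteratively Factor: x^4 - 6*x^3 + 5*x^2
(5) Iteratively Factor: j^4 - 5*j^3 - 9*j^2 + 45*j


(1) = (q - 1)*(q^3 - 4*q^2 - 9*q + 36) = (q - 3)*(q - 1)*(q^2 - q - 12) = (q - 3)*(q - 1)*(q + 3)*(q - 4)
(2) = (h + 2)*(h^3 - 11*h^2 + 40*h - 48) = (h - 3)*(h + 2)*(h^2 - 8*h + 16) = (h - 4)*(h - 3)*(h + 2)*(h - 4)
(3) = (o - 1)*(o^3 - 6*o^2 + 5*o + 12) = (o - 3)*(o - 1)*(o^2 - 3*o - 4) = (o - 4)*(o - 3)*(o - 1)*(o + 1)
(4) = (x)*(x^3 - 6*x^2 + 5*x) = x*(x - 1)*(x^2 - 5*x) = x*(x - 5)*(x - 1)*(x)
(5) = (j - 5)*(j^3 - 9*j) = (j - 5)*(j - 3)*(j^2 + 3*j) = j*(j - 5)*(j - 3)*(j + 3)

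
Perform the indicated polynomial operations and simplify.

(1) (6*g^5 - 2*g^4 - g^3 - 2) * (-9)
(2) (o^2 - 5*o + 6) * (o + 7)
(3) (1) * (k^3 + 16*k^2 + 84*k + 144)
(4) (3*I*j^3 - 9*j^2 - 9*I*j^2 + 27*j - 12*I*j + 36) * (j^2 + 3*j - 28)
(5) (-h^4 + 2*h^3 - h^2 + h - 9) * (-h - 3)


(1) = -54*g^5 + 18*g^4 + 9*g^3 + 18
(2) = o^3 + 2*o^2 - 29*o + 42
(3) = k^3 + 16*k^2 + 84*k + 144
(4) = 3*I*j^5 - 9*j^4 - 123*I*j^3 + 369*j^2 + 216*I*j^2 - 648*j + 336*I*j - 1008
(5) = h^5 + h^4 - 5*h^3 + 2*h^2 + 6*h + 27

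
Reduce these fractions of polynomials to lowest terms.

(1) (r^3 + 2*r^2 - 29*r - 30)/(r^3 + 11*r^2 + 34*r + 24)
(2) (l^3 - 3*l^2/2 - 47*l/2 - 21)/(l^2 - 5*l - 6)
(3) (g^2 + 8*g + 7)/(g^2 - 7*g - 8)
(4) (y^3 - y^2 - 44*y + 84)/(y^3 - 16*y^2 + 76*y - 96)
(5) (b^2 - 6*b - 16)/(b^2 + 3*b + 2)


(1) = (r - 5)/(r + 4)
(2) = l + 7/2
(3) = (g + 7)/(g - 8)
(4) = (y + 7)/(y - 8)
(5) = (b - 8)/(b + 1)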